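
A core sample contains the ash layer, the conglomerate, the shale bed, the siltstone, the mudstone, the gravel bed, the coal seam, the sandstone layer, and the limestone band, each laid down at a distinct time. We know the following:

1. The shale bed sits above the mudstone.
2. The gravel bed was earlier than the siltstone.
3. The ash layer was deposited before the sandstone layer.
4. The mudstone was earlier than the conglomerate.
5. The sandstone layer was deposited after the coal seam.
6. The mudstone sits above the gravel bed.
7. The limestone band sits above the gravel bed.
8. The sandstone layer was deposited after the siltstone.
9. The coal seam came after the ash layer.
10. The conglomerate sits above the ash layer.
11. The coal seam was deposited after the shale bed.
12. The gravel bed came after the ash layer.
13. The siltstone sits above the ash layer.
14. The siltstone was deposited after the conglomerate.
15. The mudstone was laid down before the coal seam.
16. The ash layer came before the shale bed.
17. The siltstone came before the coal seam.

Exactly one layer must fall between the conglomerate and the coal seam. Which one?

the siltstone

Tracing the constraints gives the conglomerate → the siltstone → the coal seam, so the siltstone sits after the conglomerate and before the coal seam.
No other layer is forced both after the conglomerate and before the coal seam.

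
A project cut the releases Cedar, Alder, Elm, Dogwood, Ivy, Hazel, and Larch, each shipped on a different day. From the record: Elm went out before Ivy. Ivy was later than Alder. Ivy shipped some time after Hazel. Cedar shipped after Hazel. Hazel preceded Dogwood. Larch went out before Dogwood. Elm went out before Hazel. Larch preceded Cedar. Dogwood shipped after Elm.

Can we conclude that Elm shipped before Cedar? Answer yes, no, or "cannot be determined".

yes

Chain the constraints: Elm → Hazel → Cedar. Each link is directly stated, so Elm comes before Cedar.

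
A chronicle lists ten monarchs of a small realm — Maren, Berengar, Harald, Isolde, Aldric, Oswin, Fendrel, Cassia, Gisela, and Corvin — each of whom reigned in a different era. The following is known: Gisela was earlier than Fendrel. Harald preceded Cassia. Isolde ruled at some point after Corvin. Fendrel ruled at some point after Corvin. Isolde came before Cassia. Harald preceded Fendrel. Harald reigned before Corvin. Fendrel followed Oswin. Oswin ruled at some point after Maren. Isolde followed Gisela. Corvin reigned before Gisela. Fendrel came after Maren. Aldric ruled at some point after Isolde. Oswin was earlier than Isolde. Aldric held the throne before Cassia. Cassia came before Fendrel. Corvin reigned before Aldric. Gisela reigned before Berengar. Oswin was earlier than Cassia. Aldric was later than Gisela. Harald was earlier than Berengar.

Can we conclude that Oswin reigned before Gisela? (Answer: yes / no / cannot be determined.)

No chain of stated constraints runs from Oswin to Gisela, and none runs from Gisela to Oswin either.
So the relative order of Oswin and Gisela is not fixed by the given facts.

cannot be determined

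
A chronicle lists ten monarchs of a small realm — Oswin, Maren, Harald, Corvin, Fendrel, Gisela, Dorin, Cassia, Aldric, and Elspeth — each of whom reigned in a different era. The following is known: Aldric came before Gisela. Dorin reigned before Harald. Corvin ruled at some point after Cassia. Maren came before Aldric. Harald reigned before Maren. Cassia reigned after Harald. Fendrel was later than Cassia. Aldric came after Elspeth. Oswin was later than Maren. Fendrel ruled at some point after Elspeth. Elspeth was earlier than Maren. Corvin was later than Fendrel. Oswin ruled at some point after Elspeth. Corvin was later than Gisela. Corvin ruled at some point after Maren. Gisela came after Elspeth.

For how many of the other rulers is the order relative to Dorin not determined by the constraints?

Forced after Dorin: Aldric, Cassia, Corvin, Fendrel, Gisela, Harald, Maren, and Oswin.
That leaves Elspeth with no forced order relative to Dorin — 1.

1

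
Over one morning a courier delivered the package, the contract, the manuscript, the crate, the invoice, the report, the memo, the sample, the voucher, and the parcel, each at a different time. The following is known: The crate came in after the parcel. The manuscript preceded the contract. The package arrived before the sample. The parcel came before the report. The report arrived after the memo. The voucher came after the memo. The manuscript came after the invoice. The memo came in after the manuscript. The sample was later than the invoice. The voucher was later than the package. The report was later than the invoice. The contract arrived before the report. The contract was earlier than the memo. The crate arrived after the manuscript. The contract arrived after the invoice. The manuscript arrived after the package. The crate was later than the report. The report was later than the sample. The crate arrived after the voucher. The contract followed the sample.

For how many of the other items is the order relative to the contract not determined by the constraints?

Forced before the contract: the invoice, the manuscript, the package, and the sample; forced after the contract: the crate, the memo, the report, and the voucher.
That leaves the parcel with no forced order relative to the contract — 1.

1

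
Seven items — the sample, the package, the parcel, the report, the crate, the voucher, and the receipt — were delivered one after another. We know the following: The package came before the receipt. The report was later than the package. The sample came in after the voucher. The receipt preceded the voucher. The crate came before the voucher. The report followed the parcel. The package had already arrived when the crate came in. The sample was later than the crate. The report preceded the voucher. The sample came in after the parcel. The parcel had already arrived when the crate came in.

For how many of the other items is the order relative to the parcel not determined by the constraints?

2

Forced after the parcel: the crate, the report, the sample, and the voucher.
That leaves the package and the receipt with no forced order relative to the parcel — 2.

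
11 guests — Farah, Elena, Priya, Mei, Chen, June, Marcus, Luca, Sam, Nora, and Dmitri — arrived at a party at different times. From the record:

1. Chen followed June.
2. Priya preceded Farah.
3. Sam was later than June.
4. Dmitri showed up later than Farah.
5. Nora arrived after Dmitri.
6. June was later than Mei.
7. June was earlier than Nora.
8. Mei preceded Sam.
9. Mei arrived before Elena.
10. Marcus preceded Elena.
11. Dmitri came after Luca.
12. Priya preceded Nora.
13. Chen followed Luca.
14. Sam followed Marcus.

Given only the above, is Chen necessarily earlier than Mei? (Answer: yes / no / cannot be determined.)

Tracing the constraints gives Mei → June → Chen, so Mei must come before Chen.
That means Chen cannot be before Mei.

no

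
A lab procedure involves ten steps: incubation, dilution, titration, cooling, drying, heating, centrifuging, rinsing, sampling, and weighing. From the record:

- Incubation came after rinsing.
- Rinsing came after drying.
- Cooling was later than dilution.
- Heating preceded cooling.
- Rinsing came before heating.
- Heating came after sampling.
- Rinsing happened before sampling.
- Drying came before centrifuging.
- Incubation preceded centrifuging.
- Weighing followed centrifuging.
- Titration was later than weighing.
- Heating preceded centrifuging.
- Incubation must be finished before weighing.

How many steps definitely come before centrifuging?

5

Directly stated before centrifuging: drying, heating, and incubation.
Rinsing reaches centrifuging via rinsing → heating → centrifuging.
Sampling reaches centrifuging via sampling → heating → centrifuging.
No chain forces weighing (or any of the others) ahead of centrifuging.
That's drying, heating, incubation, rinsing, and sampling — 5 in all.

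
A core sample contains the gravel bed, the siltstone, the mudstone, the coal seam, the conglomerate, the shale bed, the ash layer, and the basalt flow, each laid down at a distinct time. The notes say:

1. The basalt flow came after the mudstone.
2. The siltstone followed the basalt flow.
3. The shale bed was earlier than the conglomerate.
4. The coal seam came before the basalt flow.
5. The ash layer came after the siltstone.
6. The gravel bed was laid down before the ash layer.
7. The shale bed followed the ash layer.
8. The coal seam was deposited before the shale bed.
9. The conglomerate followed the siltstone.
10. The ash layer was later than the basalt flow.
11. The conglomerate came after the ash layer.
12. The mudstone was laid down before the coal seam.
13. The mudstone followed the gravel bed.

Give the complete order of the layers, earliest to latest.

The constraints fix every adjacent pair, so only one ordering works:
the gravel bed → the mudstone → the coal seam → the basalt flow → the siltstone → the ash layer → the shale bed → the conglomerate.

the gravel bed, the mudstone, the coal seam, the basalt flow, the siltstone, the ash layer, the shale bed, the conglomerate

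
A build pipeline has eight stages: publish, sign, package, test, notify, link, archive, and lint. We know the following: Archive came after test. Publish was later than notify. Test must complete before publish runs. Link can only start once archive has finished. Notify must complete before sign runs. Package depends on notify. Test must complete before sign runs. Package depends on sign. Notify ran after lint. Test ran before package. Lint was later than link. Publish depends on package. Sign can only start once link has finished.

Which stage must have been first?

test

Test has a chain of constraints placing it before every other stage, so test must be first.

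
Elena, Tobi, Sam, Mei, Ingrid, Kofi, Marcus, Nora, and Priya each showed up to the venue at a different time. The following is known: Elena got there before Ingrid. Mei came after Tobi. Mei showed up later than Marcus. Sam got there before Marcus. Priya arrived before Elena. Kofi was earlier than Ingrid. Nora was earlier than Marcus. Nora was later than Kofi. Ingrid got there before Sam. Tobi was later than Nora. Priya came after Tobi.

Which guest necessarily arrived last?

Every other guest has a chain of constraints placing them before Mei, so Mei is last.

Mei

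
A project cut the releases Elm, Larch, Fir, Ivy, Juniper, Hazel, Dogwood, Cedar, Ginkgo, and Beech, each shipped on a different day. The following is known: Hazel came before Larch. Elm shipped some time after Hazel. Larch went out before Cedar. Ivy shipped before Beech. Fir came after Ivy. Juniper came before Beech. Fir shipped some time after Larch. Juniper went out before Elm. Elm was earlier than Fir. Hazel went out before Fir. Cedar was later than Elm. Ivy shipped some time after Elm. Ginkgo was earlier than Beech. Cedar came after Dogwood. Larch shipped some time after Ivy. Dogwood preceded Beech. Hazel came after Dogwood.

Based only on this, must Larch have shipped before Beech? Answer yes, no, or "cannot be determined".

No chain of stated constraints runs from Larch to Beech, and none runs from Beech to Larch either.
So the relative order of Larch and Beech is not fixed by the given facts.

cannot be determined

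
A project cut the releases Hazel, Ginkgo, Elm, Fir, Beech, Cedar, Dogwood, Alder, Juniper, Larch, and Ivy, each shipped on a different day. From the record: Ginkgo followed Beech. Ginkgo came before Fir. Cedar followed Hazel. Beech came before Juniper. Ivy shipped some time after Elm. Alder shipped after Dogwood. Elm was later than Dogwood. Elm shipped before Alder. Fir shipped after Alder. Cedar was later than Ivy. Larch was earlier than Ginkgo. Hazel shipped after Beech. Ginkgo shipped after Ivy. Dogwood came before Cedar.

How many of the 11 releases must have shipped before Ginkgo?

5

Directly stated before Ginkgo: Beech, Ivy, and Larch.
Dogwood reaches Ginkgo via Dogwood → Elm → Ivy → Ginkgo.
Elm reaches Ginkgo via Elm → Ivy → Ginkgo.
No chain forces Hazel (or any of the others) ahead of Ginkgo.
That's Beech, Dogwood, Elm, Ivy, and Larch — 5 in all.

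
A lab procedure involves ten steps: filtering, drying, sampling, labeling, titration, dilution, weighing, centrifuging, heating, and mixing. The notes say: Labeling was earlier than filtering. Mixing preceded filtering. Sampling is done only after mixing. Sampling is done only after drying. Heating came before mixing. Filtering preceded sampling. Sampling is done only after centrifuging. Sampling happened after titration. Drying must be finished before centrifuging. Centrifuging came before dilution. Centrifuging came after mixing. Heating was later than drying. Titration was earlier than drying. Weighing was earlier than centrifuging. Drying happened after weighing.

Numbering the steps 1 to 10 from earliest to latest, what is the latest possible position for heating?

5

Heating must come before centrifuging, dilution, filtering, mixing, and sampling — 5 steps forced after it.
Everything else can be placed before heating in some valid order, so heating can sit as late as position 10 − 5 = 5.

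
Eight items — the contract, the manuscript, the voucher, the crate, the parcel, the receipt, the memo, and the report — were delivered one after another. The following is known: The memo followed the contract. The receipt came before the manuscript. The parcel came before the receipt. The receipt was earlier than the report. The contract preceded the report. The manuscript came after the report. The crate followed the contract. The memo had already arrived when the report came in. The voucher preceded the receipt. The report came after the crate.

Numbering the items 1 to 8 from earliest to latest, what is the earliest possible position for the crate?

The contract must come before the crate — 1 forced predecessor.
Nothing else is forced ahead of the crate, so its earliest slot is position 1 + 1 = 2.

2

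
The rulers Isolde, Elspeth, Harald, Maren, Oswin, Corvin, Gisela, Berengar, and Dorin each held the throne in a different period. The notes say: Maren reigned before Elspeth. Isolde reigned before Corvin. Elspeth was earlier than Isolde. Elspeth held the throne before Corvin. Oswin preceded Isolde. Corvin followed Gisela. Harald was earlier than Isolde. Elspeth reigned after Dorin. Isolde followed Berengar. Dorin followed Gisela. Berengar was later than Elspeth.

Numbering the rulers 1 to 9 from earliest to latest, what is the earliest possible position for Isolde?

Berengar, Dorin, Elspeth, Gisela, Harald, Maren, and Oswin must all come before Isolde — 7 forced predecessors.
Nothing else is forced ahead of Isolde, so their earliest slot is position 7 + 1 = 8.

8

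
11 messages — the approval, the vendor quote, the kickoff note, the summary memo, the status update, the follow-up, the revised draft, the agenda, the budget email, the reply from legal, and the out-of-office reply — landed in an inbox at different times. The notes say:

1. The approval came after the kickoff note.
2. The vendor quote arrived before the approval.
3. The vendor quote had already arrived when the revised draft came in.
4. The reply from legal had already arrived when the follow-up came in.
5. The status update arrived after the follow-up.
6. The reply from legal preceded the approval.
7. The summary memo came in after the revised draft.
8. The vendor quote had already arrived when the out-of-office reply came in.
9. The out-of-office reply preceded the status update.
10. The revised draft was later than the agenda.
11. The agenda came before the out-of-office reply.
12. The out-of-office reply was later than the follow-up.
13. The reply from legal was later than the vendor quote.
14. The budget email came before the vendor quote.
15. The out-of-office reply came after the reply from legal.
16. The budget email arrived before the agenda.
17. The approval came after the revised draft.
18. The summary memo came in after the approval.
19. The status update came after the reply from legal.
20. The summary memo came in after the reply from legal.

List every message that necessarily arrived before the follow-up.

Directly stated before the follow-up: the reply from legal.
The budget email reaches the follow-up via the budget email → the vendor quote → the reply from legal → the follow-up.
The vendor quote reaches the follow-up via the vendor quote → the reply from legal → the follow-up.
No chain forces the kickoff note (or any of the others) ahead of the follow-up.

the budget email, the reply from legal, the vendor quote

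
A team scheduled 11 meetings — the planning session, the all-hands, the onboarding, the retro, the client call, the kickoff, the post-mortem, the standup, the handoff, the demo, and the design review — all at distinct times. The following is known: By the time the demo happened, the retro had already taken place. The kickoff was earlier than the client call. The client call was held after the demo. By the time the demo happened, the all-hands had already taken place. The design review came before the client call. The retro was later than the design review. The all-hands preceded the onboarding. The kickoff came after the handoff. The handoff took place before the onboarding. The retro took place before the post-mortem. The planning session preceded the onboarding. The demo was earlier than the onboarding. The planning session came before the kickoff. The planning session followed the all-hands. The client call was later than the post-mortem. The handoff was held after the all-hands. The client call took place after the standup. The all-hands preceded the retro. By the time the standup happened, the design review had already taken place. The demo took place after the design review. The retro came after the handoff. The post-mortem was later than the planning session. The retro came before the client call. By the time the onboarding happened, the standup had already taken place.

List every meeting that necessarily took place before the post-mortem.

Directly stated before the post-mortem: the planning session and the retro.
The all-hands reaches the post-mortem via the all-hands → the retro → the post-mortem.
The design review reaches the post-mortem via the design review → the retro → the post-mortem.
The handoff reaches the post-mortem via the handoff → the retro → the post-mortem.
No chain forces the standup (or any of the others) ahead of the post-mortem.

the all-hands, the design review, the handoff, the planning session, the retro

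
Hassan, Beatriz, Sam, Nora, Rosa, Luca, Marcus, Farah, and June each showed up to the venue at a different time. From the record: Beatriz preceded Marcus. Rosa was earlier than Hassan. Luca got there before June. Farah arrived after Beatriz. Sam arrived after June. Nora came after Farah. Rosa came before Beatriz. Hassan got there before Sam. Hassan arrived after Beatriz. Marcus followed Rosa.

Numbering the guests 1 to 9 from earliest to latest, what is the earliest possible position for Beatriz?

Rosa must come before Beatriz — 1 forced predecessor.
Nothing else is forced ahead of Beatriz, so their earliest slot is position 1 + 1 = 2.

2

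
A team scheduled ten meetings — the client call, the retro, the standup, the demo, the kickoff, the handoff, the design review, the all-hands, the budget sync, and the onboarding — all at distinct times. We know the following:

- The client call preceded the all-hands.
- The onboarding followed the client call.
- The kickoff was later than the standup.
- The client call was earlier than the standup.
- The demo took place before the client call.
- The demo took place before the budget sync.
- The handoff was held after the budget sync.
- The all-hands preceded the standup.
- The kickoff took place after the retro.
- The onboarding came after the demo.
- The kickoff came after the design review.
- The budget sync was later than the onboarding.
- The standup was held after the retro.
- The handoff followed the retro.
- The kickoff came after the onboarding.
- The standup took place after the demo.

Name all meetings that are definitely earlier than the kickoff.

Directly stated before the kickoff: the design review, the onboarding, the retro, and the standup.
The all-hands reaches the kickoff via the all-hands → the standup → the kickoff.
The client call reaches the kickoff via the client call → the standup → the kickoff.
The demo reaches the kickoff via the demo → the standup → the kickoff.

the all-hands, the client call, the demo, the design review, the onboarding, the retro, the standup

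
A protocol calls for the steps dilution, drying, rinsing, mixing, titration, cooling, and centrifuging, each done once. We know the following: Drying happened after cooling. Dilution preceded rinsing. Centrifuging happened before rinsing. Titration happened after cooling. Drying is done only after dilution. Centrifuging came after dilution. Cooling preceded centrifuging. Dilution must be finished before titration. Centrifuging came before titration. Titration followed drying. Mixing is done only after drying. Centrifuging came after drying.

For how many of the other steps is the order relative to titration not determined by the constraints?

2

Forced before titration: centrifuging, cooling, dilution, and drying.
That leaves mixing and rinsing with no forced order relative to titration — 2.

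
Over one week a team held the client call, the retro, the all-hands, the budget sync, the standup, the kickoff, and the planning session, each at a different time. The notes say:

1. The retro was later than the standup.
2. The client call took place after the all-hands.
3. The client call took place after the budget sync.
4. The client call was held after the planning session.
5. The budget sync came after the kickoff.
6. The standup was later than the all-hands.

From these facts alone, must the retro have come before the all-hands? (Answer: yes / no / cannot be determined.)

no

Tracing the constraints gives the all-hands → the standup → the retro, so the all-hands must come before the retro.
That means the retro cannot be before the all-hands.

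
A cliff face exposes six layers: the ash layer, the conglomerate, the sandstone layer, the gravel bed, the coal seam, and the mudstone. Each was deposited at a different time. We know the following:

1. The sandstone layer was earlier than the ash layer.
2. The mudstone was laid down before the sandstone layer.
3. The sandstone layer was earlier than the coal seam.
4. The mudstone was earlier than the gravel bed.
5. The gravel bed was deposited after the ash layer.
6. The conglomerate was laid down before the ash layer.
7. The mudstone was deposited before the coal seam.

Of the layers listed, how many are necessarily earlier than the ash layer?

Directly stated before the ash layer: the conglomerate and the sandstone layer.
The mudstone reaches the ash layer via the mudstone → the sandstone layer → the ash layer.
No chain forces the gravel bed (or any of the others) ahead of the ash layer.
That's the conglomerate, the mudstone, and the sandstone layer — 3 in all.

3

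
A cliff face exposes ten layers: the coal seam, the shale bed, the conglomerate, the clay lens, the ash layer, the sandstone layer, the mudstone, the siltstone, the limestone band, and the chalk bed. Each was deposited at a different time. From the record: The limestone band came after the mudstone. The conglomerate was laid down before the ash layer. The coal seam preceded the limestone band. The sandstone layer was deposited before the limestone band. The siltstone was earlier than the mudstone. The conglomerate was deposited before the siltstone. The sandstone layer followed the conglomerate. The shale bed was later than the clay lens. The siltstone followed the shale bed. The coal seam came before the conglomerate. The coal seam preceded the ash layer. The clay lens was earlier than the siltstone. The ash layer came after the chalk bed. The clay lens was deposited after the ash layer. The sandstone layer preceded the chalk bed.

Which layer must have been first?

the coal seam

The coal seam has a chain of constraints placing it before every other layer, so the coal seam must be first.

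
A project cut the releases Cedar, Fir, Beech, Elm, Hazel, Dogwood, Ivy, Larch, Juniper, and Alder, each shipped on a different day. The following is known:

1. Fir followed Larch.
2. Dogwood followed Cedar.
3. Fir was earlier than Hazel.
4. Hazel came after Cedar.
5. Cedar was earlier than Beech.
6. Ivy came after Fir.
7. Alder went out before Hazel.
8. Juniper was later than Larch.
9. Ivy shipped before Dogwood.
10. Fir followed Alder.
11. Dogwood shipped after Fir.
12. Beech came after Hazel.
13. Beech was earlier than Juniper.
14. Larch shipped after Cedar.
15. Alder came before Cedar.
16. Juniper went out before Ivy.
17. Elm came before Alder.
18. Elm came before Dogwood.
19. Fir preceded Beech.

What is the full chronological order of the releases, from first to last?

The constraints fix every adjacent pair, so only one ordering works:
Elm → Alder → Cedar → Larch → Fir → Hazel → Beech → Juniper → Ivy → Dogwood.

Elm, Alder, Cedar, Larch, Fir, Hazel, Beech, Juniper, Ivy, Dogwood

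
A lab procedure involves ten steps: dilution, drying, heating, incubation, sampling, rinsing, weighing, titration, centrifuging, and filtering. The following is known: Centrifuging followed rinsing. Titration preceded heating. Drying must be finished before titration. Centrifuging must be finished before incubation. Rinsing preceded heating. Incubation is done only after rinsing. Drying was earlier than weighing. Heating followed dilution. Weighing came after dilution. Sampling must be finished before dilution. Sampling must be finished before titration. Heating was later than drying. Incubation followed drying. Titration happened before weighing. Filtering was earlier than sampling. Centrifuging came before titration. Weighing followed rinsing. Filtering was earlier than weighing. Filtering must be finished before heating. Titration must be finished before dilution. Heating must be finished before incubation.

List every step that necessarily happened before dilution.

Directly stated before dilution: sampling and titration.
Centrifuging reaches dilution via centrifuging → titration → dilution.
Drying reaches dilution via drying → titration → dilution.
Filtering reaches dilution via filtering → sampling → dilution.
Likewise rinsing reaches dilution by chaining the stated constraints.
No chain forces weighing (or any of the others) ahead of dilution.

centrifuging, drying, filtering, rinsing, sampling, titration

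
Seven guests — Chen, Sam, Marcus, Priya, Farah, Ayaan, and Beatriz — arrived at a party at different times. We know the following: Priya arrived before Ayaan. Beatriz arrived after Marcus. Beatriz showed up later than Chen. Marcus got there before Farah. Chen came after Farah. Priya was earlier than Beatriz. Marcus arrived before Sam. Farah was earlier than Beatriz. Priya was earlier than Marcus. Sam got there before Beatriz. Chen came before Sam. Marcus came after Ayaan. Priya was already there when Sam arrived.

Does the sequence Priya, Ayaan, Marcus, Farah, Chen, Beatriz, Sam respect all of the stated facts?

The constraints require Sam before Beatriz, but in the proposed sequence Beatriz appears ahead of Sam. That one violation is enough.

no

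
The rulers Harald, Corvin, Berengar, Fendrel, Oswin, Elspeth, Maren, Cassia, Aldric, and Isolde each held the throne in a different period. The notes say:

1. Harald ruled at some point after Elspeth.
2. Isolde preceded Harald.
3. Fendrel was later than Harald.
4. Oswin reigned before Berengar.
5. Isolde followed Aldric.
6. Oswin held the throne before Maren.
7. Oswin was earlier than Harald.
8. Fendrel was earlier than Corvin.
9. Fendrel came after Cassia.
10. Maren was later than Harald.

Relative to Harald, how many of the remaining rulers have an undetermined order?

2

Forced before Harald: Aldric, Elspeth, Isolde, and Oswin; forced after Harald: Corvin, Fendrel, and Maren.
That leaves Berengar and Cassia with no forced order relative to Harald — 2.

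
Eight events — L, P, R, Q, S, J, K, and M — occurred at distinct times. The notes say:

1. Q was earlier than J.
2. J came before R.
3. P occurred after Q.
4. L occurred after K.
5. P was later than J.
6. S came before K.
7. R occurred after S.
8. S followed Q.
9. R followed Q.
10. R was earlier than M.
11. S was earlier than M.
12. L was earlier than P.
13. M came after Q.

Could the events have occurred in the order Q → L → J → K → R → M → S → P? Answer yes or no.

The constraints require S before R, but in the proposed sequence R appears ahead of S. That one violation is enough.

no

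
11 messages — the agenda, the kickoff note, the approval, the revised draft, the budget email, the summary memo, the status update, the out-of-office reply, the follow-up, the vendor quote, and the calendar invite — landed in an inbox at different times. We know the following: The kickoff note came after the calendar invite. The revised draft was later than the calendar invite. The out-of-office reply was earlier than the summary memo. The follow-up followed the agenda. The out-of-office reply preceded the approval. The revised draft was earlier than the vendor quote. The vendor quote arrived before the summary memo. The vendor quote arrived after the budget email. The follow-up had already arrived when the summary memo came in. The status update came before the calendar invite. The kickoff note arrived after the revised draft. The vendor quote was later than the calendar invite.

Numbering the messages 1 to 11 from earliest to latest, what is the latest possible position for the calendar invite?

The calendar invite must come before the kickoff note, the revised draft, the summary memo, and the vendor quote — 4 messages forced after it.
Everything else can be placed before the calendar invite in some valid order, so the calendar invite can sit as late as position 11 − 4 = 7.

7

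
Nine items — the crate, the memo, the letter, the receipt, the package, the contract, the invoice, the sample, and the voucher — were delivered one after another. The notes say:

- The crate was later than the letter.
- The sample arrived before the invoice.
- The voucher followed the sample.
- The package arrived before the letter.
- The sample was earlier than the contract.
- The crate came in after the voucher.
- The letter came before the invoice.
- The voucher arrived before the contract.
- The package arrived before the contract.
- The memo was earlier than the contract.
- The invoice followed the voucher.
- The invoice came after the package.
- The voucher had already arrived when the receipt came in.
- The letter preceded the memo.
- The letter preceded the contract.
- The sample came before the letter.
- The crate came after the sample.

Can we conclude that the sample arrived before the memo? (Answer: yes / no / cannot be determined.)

yes

Chain the constraints: the sample → the letter → the memo. Each link is directly stated, so the sample comes before the memo.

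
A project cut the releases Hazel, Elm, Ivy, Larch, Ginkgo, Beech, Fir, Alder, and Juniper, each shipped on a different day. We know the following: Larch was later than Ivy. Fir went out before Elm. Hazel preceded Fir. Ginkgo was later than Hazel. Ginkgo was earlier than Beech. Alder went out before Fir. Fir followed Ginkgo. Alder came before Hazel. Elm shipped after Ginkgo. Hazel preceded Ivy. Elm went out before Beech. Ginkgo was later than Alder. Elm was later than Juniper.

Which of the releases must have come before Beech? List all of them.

Directly stated before Beech: Elm and Ginkgo.
Alder reaches Beech via Alder → Ginkgo → Beech.
Fir reaches Beech via Fir → Elm → Beech.
Hazel reaches Beech via Hazel → Ginkgo → Beech.
Likewise Juniper reaches Beech by chaining the stated constraints.
No chain forces Larch (or any of the others) ahead of Beech.

Alder, Elm, Fir, Ginkgo, Hazel, Juniper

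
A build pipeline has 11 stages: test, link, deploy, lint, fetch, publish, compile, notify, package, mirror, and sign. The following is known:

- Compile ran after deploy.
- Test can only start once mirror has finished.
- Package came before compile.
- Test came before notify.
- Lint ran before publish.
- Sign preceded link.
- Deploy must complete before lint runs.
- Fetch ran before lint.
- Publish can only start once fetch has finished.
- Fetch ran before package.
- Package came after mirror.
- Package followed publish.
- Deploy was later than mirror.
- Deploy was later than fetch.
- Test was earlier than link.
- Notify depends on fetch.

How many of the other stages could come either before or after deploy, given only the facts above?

4

Forced before deploy: fetch and mirror; forced after deploy: compile, lint, package, and publish.
That leaves link, notify, sign, and test with no forced order relative to deploy — 4.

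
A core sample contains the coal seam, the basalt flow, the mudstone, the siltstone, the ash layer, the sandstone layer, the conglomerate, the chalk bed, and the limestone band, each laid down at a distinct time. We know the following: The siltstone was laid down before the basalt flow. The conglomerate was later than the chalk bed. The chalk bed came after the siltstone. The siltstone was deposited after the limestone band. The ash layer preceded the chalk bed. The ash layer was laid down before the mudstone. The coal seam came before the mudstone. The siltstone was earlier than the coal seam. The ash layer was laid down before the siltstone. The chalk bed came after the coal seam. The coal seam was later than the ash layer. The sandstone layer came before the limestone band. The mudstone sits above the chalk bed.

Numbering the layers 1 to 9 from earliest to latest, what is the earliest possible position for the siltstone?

4

The ash layer, the limestone band, and the sandstone layer must all come before the siltstone — 3 forced predecessors.
Nothing else is forced ahead of the siltstone, so its earliest slot is position 3 + 1 = 4.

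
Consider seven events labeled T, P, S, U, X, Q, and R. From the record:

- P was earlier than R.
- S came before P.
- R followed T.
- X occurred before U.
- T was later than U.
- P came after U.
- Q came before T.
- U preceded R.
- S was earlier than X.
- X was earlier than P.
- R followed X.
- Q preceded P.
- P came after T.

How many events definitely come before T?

Directly stated before T: Q and U.
S reaches T via S → X → U → T.
X reaches T via X → U → T.
That's Q, S, U, and X — 4 in all.

4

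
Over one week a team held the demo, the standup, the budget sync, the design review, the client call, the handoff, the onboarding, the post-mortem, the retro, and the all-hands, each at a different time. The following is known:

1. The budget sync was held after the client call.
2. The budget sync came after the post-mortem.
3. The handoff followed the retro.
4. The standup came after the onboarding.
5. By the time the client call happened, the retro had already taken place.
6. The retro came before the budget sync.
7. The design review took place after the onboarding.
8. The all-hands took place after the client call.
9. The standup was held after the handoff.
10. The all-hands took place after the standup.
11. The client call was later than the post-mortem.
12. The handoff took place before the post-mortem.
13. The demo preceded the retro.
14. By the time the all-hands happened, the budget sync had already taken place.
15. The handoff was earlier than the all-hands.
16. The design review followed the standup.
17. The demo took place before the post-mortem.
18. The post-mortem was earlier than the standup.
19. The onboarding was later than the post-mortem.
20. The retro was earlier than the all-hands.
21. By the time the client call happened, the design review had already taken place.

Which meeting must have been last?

the all-hands

Every other meeting has a chain of constraints placing it before the all-hands, so the all-hands is last.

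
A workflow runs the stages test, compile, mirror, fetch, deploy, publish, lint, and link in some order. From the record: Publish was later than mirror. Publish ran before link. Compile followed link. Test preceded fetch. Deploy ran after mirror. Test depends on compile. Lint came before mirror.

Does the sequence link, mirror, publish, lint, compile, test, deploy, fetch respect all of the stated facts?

no

The constraints require publish before link, but in the proposed sequence link appears ahead of publish. That one violation is enough.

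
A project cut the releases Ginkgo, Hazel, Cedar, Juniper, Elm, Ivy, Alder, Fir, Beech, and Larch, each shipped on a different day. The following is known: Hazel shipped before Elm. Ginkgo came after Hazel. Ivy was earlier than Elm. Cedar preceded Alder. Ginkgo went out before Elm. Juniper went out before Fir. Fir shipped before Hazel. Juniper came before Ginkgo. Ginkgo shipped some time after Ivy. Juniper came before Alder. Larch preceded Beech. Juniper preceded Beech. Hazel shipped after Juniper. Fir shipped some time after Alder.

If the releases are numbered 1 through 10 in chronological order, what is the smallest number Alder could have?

Cedar and Juniper must both come before Alder — 2 forced predecessors.
Nothing else is forced ahead of Alder, so its earliest slot is position 2 + 1 = 3.

3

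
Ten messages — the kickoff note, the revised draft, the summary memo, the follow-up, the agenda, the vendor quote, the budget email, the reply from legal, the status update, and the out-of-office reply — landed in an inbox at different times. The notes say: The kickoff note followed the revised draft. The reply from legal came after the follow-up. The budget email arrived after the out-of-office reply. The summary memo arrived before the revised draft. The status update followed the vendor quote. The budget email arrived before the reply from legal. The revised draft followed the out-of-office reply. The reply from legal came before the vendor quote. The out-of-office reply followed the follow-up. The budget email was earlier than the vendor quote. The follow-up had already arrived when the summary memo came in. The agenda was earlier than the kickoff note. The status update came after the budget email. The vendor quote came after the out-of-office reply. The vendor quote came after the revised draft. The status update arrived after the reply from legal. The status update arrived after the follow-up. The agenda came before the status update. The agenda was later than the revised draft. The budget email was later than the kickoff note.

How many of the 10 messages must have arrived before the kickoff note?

Directly stated before the kickoff note: the agenda and the revised draft.
The follow-up reaches the kickoff note via the follow-up → the summary memo → the revised draft → the kickoff note.
The out-of-office reply reaches the kickoff note via the out-of-office reply → the revised draft → the kickoff note.
The summary memo reaches the kickoff note via the summary memo → the revised draft → the kickoff note.
No chain forces the vendor quote (or any of the others) ahead of the kickoff note.
That's the agenda, the follow-up, the out-of-office reply, the revised draft, and the summary memo — 5 in all.

5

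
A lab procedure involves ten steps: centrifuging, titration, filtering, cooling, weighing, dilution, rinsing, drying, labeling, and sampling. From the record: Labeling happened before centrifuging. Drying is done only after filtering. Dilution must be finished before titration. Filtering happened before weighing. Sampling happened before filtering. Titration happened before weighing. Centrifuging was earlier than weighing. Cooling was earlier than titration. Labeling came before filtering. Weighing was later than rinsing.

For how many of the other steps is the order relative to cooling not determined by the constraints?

Forced after cooling: titration and weighing.
That leaves centrifuging, dilution, drying, filtering, labeling, rinsing, and sampling with no forced order relative to cooling — 7.

7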